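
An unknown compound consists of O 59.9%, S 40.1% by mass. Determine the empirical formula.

O3S

Assume 100 g: 59.9 g O, 40.1 g S.
n(O) = 59.9/16.00 = 3.744, n(S) = 40.1/32.07 = 1.25
Ratios (÷ 1.25): O 2.994, S 1.000
Ratio ≈ 3:1, so the empirical formula is O3S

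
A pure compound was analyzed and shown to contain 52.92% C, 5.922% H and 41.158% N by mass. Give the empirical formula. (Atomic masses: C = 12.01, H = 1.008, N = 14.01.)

C3H4N2

Assume 100 g: 52.92 g C, 5.922 g H, 41.158 g N.
Moles — C: 52.92 / 12.01 = 4.406 mol; H: 5.922 / 1.008 = 5.875 mol; N: 41.158 / 14.01 = 2.938 mol
Ratios (÷ 2.938): C 1.500, H 2.000, N 1.000
×2: C 3.00, H 4.00, N 2.00 → C3H4N2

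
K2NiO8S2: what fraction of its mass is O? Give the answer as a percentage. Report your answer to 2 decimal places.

38.90%

Molar mass = 2(39.10) + 1(58.69) + 8(16.00) + 2(32.07) = 329.030 g/mol
Mass of O per mole = 8 × 16.00 = 128.000 g
% O = 128.000 / 329.030 × 100 = 38.90%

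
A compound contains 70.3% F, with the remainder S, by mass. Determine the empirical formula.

Assume 100 g: 70.3 g F, 29.7 g S.
n(F) = 70.3/19.00 = 3.7, n(S) = 29.7/32.07 = 0.9261
Divide by the smallest (0.9261 mol S): F 3.995, S 1.000
≈ 4:1 → F4S

F4S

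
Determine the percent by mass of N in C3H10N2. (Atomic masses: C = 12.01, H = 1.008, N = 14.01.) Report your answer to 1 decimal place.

Molar mass = 3(12.01) + 10(1.008) + 2(14.01) = 74.130 g/mol
Mass of N per mole = 2 × 14.01 = 28.020 g
% N = 28.020 / 74.130 × 100 = 37.8%

37.8%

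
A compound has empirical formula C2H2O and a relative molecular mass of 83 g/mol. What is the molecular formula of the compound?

Empirical-formula mass = 42.04 g/mol
n = 83 / 42.04 = 1.97 ≈ 2
Molecular formula = (C2H2O)2 = C4H4O2

C4H4O2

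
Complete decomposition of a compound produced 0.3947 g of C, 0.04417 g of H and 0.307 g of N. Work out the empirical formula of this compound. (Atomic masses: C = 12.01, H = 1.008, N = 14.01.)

n(C) = 0.3947/12.01 = 0.03286, n(H) = 0.04417/1.008 = 0.04382, n(N) = 0.307/14.01 = 0.02191
Divide by the smallest (0.02191 mol N): C 1.500, H 2.000, N 1.000
Scaling by 2: C 3.00, H 4.00, N 2.00 → C3H4N2

C3H4N2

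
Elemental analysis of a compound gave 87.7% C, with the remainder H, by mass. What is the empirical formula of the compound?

Assume 100 g: 87.7 g C, 12.3 g H.
n(C) = 87.7/12.01 = 7.302, n(H) = 12.3/1.008 = 12.2
Divide by the smallest (7.302 mol C): C 1.000, H 1.671
Scaling by 3: C 3.00, H 5.01 → C3H5

C3H5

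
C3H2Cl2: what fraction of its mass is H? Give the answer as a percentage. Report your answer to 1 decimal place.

1.9%

Molar mass = 3(12.01) + 2(1.008) + 2(35.45) = 108.946 g/mol
Mass of H per mole = 2 × 1.008 = 2.016 g
% H = 2.016 / 108.946 × 100 = 1.9%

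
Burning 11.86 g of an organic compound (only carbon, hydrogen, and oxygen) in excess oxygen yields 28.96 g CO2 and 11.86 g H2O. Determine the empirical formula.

mol C = 28.96 / 44.01 = 0.6580; mass C = 0.6580 × 12.01 = 7.903 g
mol H = 2 × (11.86 / 18.02) = 1.316; mass H = 1.316 × 1.008 = 1.327 g
mass O = 11.86 − (9.230) = 2.630 g → mol O = 0.1644
Smallest is O at 0.1644 mol; normalising gives C 4.003, H 8.007, O 1.000
Ratio ≈ 4:8:1, so the empirical formula is C4H8O

C4H8O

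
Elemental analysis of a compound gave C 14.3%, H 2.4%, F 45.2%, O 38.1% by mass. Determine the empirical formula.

Assume 100 g: 14.3 g C, 2.4 g H, 45.2 g F, 38.1 g O.
n(C) = 14.3/12.01 = 1.191, n(H) = 2.4/1.008 = 2.381, n(F) = 45.2/19.00 = 2.379, n(O) = 38.1/16.00 = 2.381
Smallest is C at 1.191 mol; normalising gives C 1.000, H 2.000, F 1.998, O 2.000
≈ 1:2:2:2 → CH2F2O2

CH2F2O2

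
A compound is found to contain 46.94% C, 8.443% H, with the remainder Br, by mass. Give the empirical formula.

Assume 100 g: 46.94 g C, 8.443 g H, 44.617 g Br.
Moles — C: 46.94 / 12.01 = 3.908 mol; H: 8.443 / 1.008 = 8.376 mol; Br: 44.617 / 79.90 = 0.5584 mol
Divide by the smallest (0.5584 mol Br): C 6.999, H 15.000, Br 1.000
→ C7H15Br

C7H15Br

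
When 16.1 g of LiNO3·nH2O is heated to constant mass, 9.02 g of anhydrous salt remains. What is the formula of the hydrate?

Mass of water lost = 16.1 − 9.02 = 7.08 g → 7.08 / 18.02 = 0.3929 mol H2O
Molar mass of LiNO3 = 68.95 g/mol → mol LiNO3 = 9.02 / 68.95 = 0.1308
n = 0.3929 / 0.1308 = 3.00 ≈ 3 → LiNO3·3H2O

LiNO3·3H2O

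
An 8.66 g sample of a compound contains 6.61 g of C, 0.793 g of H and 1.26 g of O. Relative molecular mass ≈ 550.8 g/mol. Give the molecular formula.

C: 6.61 g ÷ 12.01 g/mol = 0.5504 mol
H: 0.793 g ÷ 1.008 g/mol = 0.7867 mol
O: 1.26 g ÷ 16.00 g/mol = 0.07875 mol
Smallest is O at 0.07875 mol; normalising gives C 6.989, H 9.990, O 1.000
→ C7H10O
Empirical-formula mass = 110.15 g/mol
n = 550.8 / 110.15 = 5.00 ≈ 5
Molecular formula = (C7H10O)×5 = C35H50O5

C35H50O5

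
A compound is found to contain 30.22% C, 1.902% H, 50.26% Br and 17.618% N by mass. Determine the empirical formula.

C4H3BrN2

Assume 100 g: 30.22 g C, 1.902 g H, 50.26 g Br, 17.618 g N.
C: 30.22 g ÷ 12.01 g/mol = 2.516 mol
H: 1.902 g ÷ 1.008 g/mol = 1.887 mol
Br: 50.26 g ÷ 79.90 g/mol = 0.629 mol
N: 17.618 g ÷ 14.01 g/mol = 1.258 mol
Ratios (÷ 0.629): C 4.000, H 3.000, Br 1.000, N 1.999
Ratio ≈ 4:3:1:2, so the empirical formula is C4H3BrN2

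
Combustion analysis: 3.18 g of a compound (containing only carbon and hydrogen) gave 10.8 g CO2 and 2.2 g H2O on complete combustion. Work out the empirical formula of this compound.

CH

mol C = 10.8 / 44.01 = 0.2454; mass C = 0.2454 × 12.01 = 2.947 g
mol H = 2 × (2.2 / 18.02) = 0.2442; mass H = 0.2442 × 1.008 = 0.2461 g
Smallest is H at 0.2442 mol; normalising gives C 1.005, H 1.000
≈ 1:1 → CH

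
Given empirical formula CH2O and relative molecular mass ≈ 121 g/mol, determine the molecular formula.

Empirical-formula mass = 30.03 g/mol
n = 121 / 30.03 = 4.03 ≈ 4
Molecular formula = (CH2O)4 = C4H8O4

C4H8O4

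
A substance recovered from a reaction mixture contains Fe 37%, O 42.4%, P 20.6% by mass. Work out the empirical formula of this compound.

FeO4P

Assume 100 g: 37 g Fe, 42.4 g O, 20.6 g P.
Fe: 37 g ÷ 55.85 g/mol = 0.6625 mol
O: 42.4 g ÷ 16.00 g/mol = 2.65 mol
P: 20.6 g ÷ 30.97 g/mol = 0.6652 mol
Smallest is Fe at 0.6625 mol; normalising gives Fe 1.000, O 4.000, P 1.004
Ratio ≈ 1:4:1, so the empirical formula is FeO4P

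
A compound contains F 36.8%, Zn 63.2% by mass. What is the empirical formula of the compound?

Assume 100 g: 36.8 g F, 63.2 g Zn.
n(F) = 36.8/19.00 = 1.937, n(Zn) = 63.2/65.38 = 0.9667
Ratios (÷ 0.9667): F 2.004, Zn 1.000
→ F2Zn

F2Zn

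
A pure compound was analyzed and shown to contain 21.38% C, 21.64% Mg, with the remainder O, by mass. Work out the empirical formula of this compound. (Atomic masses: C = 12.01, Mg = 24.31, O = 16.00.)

Assume 100 g: 21.38 g C, 21.64 g Mg, 56.98 g O.
C: 21.38 g ÷ 12.01 g/mol = 1.78 mol
Mg: 21.64 g ÷ 24.31 g/mol = 0.8902 mol
O: 56.98 g ÷ 16.00 g/mol = 3.561 mol
Ratios (÷ 0.8902): C 2.000, Mg 1.000, O 4.001
Ratio ≈ 2:1:4, so the empirical formula is C2MgO4

C2MgO4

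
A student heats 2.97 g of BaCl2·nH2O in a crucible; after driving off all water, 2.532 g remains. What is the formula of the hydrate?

BaCl2·2H2O

Mass of water lost = 2.97 − 2.532 = 0.438 g → 0.438 / 18.02 = 0.02431 mol H2O
Molar mass of BaCl2 = 208.23 g/mol → mol BaCl2 = 2.532 / 208.23 = 0.01216
n = 0.02431 / 0.01216 = 2.00 ≈ 2 → BaCl2·2H2O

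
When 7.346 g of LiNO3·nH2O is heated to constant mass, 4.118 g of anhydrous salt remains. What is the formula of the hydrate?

LiNO3·3H2O

Mass of water lost = 7.346 − 4.118 = 3.228 g → 3.228 / 18.02 = 0.1791 mol H2O
Molar mass of LiNO3 = 68.95 g/mol → mol LiNO3 = 4.118 / 68.95 = 0.05972
n = 0.1791 / 0.05972 = 3.00 ≈ 3 → LiNO3·3H2O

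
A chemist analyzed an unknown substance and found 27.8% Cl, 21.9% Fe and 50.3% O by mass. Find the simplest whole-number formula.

Cl2FeO8

Assume 100 g: 27.8 g Cl, 21.9 g Fe, 50.3 g O.
Moles — Cl: 27.8 / 35.45 = 0.7842 mol; Fe: 21.9 / 55.85 = 0.3921 mol; O: 50.3 / 16.00 = 3.144 mol
Divide by the smallest (0.3921 mol Fe): Cl 2.000, Fe 1.000, O 8.017
→ Cl2FeO8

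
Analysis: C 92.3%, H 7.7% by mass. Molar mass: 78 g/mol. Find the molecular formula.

Assume 100 g: 92.3 g C, 7.7 g H.
n(C) = 92.3/12.01 = 7.685, n(H) = 7.7/1.008 = 7.639
Smallest is H at 7.639 mol; normalising gives C 1.006, H 1.000
≈ 1:1 → CH
Empirical-formula mass = 13.02 g/mol
n = 78 / 13.02 = 5.99 ≈ 6
Molecular formula = (CH)×6 = C6H6

C6H6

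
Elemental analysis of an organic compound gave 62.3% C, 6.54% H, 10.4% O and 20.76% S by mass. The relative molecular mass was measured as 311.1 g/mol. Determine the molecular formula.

C16H20O2S2

Assume 100 g: 62.3 g C, 6.54 g H, 10.4 g O, 20.76 g S.
C: 62.3 g ÷ 12.01 g/mol = 5.187 mol
H: 6.54 g ÷ 1.008 g/mol = 6.488 mol
O: 10.4 g ÷ 16.00 g/mol = 0.65 mol
S: 20.76 g ÷ 32.07 g/mol = 0.6473 mol
Divide by the smallest (0.6473 mol S): C 8.013, H 10.023, O 1.004, S 1.000
Ratio ≈ 8:10:1:1, so the empirical formula is C8H10OS
Empirical-formula mass = 154.23 g/mol
n = 311.1 / 154.23 = 2.02 ≈ 2
Molecular formula = (C8H10OS)×2 = C16H20O2S2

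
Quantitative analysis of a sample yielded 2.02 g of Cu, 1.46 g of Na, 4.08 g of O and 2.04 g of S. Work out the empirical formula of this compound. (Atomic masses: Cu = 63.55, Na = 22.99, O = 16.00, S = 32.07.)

CuNa2O8S2

Cu: 2.02 g ÷ 63.55 g/mol = 0.03179 mol
Na: 1.46 g ÷ 22.99 g/mol = 0.06351 mol
O: 4.08 g ÷ 16.00 g/mol = 0.255 mol
S: 2.04 g ÷ 32.07 g/mol = 0.06361 mol
Ratios (÷ 0.03179): Cu 1.000, Na 1.998, O 8.022, S 2.001
→ CuNa2O8S2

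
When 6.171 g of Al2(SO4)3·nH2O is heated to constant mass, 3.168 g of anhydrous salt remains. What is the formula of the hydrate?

Mass of water lost = 6.171 − 3.168 = 3.003 g → 3.003 / 18.02 = 0.1666 mol H2O
Molar mass of Al2(SO4)3 = 342.17 g/mol → mol Al2(SO4)3 = 3.168 / 342.17 = 0.009259
n = 0.1666 / 0.009259 = 18.00 ≈ 18 → Al2(SO4)3·18H2O

Al2(SO4)3·18H2O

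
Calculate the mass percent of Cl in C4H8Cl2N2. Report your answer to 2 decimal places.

45.73%

Molar mass = 4(12.01) + 8(1.008) + 2(35.45) + 2(14.01) = 155.024 g/mol
Mass of Cl per mole = 2 × 35.45 = 70.900 g
% Cl = 70.900 / 155.024 × 100 = 45.73%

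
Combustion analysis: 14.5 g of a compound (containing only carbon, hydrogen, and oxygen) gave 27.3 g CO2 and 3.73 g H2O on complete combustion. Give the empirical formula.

C3H2O2

mol C = 27.3 / 44.01 = 0.6203; mass C = 0.6203 × 12.01 = 7.450 g
mol H = 2 × (3.73 / 18.02) = 0.4140; mass H = 0.4140 × 1.008 = 0.4173 g
mass O = 14.5 − (7.867) = 6.633 g → mol O = 0.4145
Divide by the smallest (0.414 mol H): C 1.498, H 1.000, O 1.001
×2: C 3.00, H 2.00, O 2.00 → C3H2O2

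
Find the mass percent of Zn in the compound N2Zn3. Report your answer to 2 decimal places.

Molar mass = 2(14.01) + 3(65.38) = 224.160 g/mol
Mass of Zn per mole = 3 × 65.38 = 196.140 g
% Zn = 196.140 / 224.160 × 100 = 87.50%

87.50%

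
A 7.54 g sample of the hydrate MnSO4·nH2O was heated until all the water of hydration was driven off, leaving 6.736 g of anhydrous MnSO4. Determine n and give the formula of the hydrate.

MnSO4·H2O

Mass of water lost = 7.54 − 6.736 = 0.804 g → 0.804 / 18.02 = 0.04462 mol H2O
Molar mass of MnSO4 = 151.01 g/mol → mol MnSO4 = 6.736 / 151.01 = 0.04461
n = 0.04462 / 0.04461 = 1.00 ≈ 1 → MnSO4·H2O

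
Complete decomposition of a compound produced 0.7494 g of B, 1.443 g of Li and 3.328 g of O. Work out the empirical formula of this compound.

BLi3O3

B: 0.7494 g ÷ 10.81 g/mol = 0.06932 mol
Li: 1.443 g ÷ 6.94 g/mol = 0.2079 mol
O: 3.328 g ÷ 16.00 g/mol = 0.208 mol
Ratios (÷ 0.06932): B 1.000, Li 2.999, O 3.000
≈ 1:3:3 → BLi3O3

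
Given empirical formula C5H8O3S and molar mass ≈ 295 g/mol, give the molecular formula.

C10H16O6S2

Empirical-formula mass = 148.18 g/mol
n = 295 / 148.18 = 1.99 ≈ 2
Molecular formula = (C5H8O3S)2 = C10H16O6S2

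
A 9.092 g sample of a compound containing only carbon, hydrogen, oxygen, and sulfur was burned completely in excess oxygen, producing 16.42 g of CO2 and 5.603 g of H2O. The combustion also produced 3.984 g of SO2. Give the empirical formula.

C6H10O2S

mol C = 16.42 / 44.01 = 0.3731; mass C = 0.3731 × 12.01 = 4.481 g
mol H = 2 × (5.603 / 18.02) = 0.6219; mass H = 0.6219 × 1.008 = 0.6268 g
mol S = 3.984 / 64.07 = 0.06218; mass S = 1.994 g
mass O = 9.092 − (7.102) = 1.990 g → mol O = 0.1244
Ratios (÷ 0.06218): C 6.000, H 10.001, O 2.000, S 1.000
≈ 6:10:2:1 → C6H10O2S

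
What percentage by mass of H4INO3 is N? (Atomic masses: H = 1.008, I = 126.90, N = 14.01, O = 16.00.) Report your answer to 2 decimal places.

Molar mass = 4(1.008) + 1(126.90) + 1(14.01) + 3(16.00) = 192.942 g/mol
Mass of N per mole = 1 × 14.01 = 14.010 g
% N = 14.010 / 192.942 × 100 = 7.26%

7.26%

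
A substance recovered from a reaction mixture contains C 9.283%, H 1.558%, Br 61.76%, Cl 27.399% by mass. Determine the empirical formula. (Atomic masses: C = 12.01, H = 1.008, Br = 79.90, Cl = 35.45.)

Assume 100 g: 9.283 g C, 1.558 g H, 61.76 g Br, 27.399 g Cl.
C: 9.283 g ÷ 12.01 g/mol = 0.7729 mol
H: 1.558 g ÷ 1.008 g/mol = 1.546 mol
Br: 61.76 g ÷ 79.90 g/mol = 0.773 mol
Cl: 27.399 g ÷ 35.45 g/mol = 0.7729 mol
Ratios (÷ 0.7729): C 1.000, H 2.000, Br 1.000, Cl 1.000
Ratio ≈ 1:2:1:1, so the empirical formula is CH2BrCl

CH2BrCl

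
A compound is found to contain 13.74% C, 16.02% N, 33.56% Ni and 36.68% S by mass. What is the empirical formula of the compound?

Assume 100 g: 13.74 g C, 16.02 g N, 33.56 g Ni, 36.68 g S.
n(C) = 13.74/12.01 = 1.144, n(N) = 16.02/14.01 = 1.143, n(Ni) = 33.56/58.69 = 0.5718, n(S) = 36.68/32.07 = 1.144
Divide by the smallest (0.5718 mol Ni): C 2.001, N 2.000, Ni 1.000, S 2.000
Ratio ≈ 2:2:1:2, so the empirical formula is C2N2NiS2

C2N2NiS2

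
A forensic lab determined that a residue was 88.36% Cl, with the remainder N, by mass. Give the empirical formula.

Assume 100 g: 88.36 g Cl, 11.64 g N.
n(Cl) = 88.36/35.45 = 2.493, n(N) = 11.64/14.01 = 0.8308
Ratios (÷ 0.8308): Cl 3.000, N 1.000
≈ 3:1 → Cl3N

Cl3N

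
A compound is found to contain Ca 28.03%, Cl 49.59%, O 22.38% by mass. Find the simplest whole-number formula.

CaCl2O2

Assume 100 g: 28.03 g Ca, 49.59 g Cl, 22.38 g O.
Moles — Ca: 28.03 / 40.08 = 0.6994 mol; Cl: 49.59 / 35.45 = 1.399 mol; O: 22.38 / 16.00 = 1.399 mol
Divide by the smallest (0.6994 mol Ca): Ca 1.000, Cl 2.000, O 2.000
≈ 1:2:2 → CaCl2O2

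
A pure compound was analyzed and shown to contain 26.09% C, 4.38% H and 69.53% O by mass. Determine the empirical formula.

CH2O2

Assume 100 g: 26.09 g C, 4.38 g H, 69.53 g O.
Moles — C: 26.09 / 12.01 = 2.172 mol; H: 4.38 / 1.008 = 4.345 mol; O: 69.53 / 16.00 = 4.346 mol
Ratios (÷ 2.172): C 1.000, H 2.000, O 2.000
Ratio ≈ 1:2:2, so the empirical formula is CH2O2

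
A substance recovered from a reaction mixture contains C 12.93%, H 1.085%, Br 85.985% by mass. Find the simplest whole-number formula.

CHBr

Assume 100 g: 12.93 g C, 1.085 g H, 85.985 g Br.
C: 12.93 g ÷ 12.01 g/mol = 1.077 mol
H: 1.085 g ÷ 1.008 g/mol = 1.076 mol
Br: 85.985 g ÷ 79.90 g/mol = 1.076 mol
Smallest is Br at 1.076 mol; normalising gives C 1.000, H 1.000, Br 1.000
≈ 1:1:1 → CHBr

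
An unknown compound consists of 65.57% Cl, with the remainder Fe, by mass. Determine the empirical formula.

Assume 100 g: 65.57 g Cl, 34.43 g Fe.
n(Cl) = 65.57/35.45 = 1.85, n(Fe) = 34.43/55.85 = 0.6165
Divide by the smallest (0.6165 mol Fe): Cl 3.000, Fe 1.000
≈ 3:1 → Cl3Fe

Cl3Fe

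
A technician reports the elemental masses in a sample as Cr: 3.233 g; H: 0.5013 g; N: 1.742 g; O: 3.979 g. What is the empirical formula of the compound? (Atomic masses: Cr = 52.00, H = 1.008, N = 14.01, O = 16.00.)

CrH8N2O4

n(Cr) = 3.233/52.00 = 0.06217, n(H) = 0.5013/1.008 = 0.4973, n(N) = 1.742/14.01 = 0.1243, n(O) = 3.979/16.00 = 0.2487
Smallest is Cr at 0.06217 mol; normalising gives Cr 1.000, H 7.999, N 2.000, O 4.000
→ CrH8N2O4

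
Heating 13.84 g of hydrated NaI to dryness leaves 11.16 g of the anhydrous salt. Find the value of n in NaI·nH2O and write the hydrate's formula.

NaI·2H2O

Mass of water lost = 13.84 − 11.16 = 2.68 g → 2.68 / 18.02 = 0.1487 mol H2O
Molar mass of NaI = 149.89 g/mol → mol NaI = 11.16 / 149.89 = 0.07445
n = 0.1487 / 0.07445 = 2.00 ≈ 2 → NaI·2H2O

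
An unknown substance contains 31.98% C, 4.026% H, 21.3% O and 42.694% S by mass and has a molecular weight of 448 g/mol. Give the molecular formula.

C12H18O6S6

Assume 100 g: 31.98 g C, 4.026 g H, 21.3 g O, 42.694 g S.
C: 31.98 g ÷ 12.01 g/mol = 2.663 mol
H: 4.026 g ÷ 1.008 g/mol = 3.994 mol
O: 21.3 g ÷ 16.00 g/mol = 1.331 mol
S: 42.694 g ÷ 32.07 g/mol = 1.331 mol
Smallest is O at 1.331 mol; normalising gives C 2.000, H 3.000, O 1.000, S 1.000
→ C2H3OS
Empirical-formula mass = 75.11 g/mol
n = 448 / 75.11 = 5.96 ≈ 6
Molecular formula = (C2H3OS)×6 = C12H18O6S6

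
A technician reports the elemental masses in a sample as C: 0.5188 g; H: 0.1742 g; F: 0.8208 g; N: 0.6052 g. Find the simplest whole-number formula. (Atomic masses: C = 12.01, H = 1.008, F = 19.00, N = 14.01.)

CH4FN

C: 0.5188 g ÷ 12.01 g/mol = 0.0432 mol
H: 0.1742 g ÷ 1.008 g/mol = 0.1728 mol
F: 0.8208 g ÷ 19.00 g/mol = 0.0432 mol
N: 0.6052 g ÷ 14.01 g/mol = 0.0432 mol
Smallest is C at 0.0432 mol; normalising gives C 1.000, H 4.001, F 1.000, N 1.000
→ CH4FN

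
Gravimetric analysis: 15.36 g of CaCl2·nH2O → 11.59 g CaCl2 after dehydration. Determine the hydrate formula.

Mass of water lost = 15.36 − 11.59 = 3.77 g → 3.77 / 18.02 = 0.2092 mol H2O
Molar mass of CaCl2 = 110.98 g/mol → mol CaCl2 = 11.59 / 110.98 = 0.1044
n = 0.2092 / 0.1044 = 2.00 ≈ 2 → CaCl2·2H2O

CaCl2·2H2O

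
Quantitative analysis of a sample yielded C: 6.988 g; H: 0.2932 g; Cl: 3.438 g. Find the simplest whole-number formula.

C6H3Cl

Moles — C: 6.988 / 12.01 = 0.5818 mol; H: 0.2932 / 1.008 = 0.2909 mol; Cl: 3.438 / 35.45 = 0.09698 mol
Divide by the smallest (0.09698 mol Cl): C 6.000, H 2.999, Cl 1.000
→ C6H3Cl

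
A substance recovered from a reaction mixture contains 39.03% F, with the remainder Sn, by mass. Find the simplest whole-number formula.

F4Sn

Assume 100 g: 39.03 g F, 60.97 g Sn.
n(F) = 39.03/19.00 = 2.054, n(Sn) = 60.97/118.71 = 0.5136
Smallest is Sn at 0.5136 mol; normalising gives F 4.000, Sn 1.000
≈ 4:1 → F4Sn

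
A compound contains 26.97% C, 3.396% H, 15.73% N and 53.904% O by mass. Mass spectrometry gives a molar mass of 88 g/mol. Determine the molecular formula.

C2H3NO3

Assume 100 g: 26.97 g C, 3.396 g H, 15.73 g N, 53.904 g O.
C: 26.97 g ÷ 12.01 g/mol = 2.246 mol
H: 3.396 g ÷ 1.008 g/mol = 3.369 mol
N: 15.73 g ÷ 14.01 g/mol = 1.123 mol
O: 53.904 g ÷ 16.00 g/mol = 3.369 mol
Divide by the smallest (1.123 mol N): C 2.000, H 3.001, N 1.000, O 3.001
→ C2H3NO3
Empirical-formula mass = 89.05 g/mol
n = 88 / 89.05 = 0.99 ≈ 1
Molecular formula = empirical formula = C2H3NO3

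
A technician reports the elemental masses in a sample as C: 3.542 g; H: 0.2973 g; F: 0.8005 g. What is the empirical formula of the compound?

C: 3.542 g ÷ 12.01 g/mol = 0.2949 mol
H: 0.2973 g ÷ 1.008 g/mol = 0.2949 mol
F: 0.8005 g ÷ 19.00 g/mol = 0.04213 mol
Ratios (÷ 0.04213): C 7.000, H 7.000, F 1.000
Ratio ≈ 7:7:1, so the empirical formula is C7H7F

C7H7F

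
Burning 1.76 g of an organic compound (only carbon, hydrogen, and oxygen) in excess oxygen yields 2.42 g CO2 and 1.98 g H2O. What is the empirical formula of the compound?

CH4O

mol C = 2.42 / 44.01 = 0.05499; mass C = 0.05499 × 12.01 = 0.6604 g
mol H = 2 × (1.98 / 18.02) = 0.2198; mass H = 0.2198 × 1.008 = 0.2215 g
mass O = 1.76 − (0.8819) = 0.8781 g → mol O = 0.05488
Ratios (÷ 0.05488): C 1.002, H 4.004, O 1.000
→ CH4O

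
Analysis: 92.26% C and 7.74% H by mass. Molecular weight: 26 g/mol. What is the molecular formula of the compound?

C2H2

Assume 100 g: 92.26 g C, 7.74 g H.
C: 92.26 g ÷ 12.01 g/mol = 7.682 mol
H: 7.74 g ÷ 1.008 g/mol = 7.679 mol
Smallest is H at 7.679 mol; normalising gives C 1.000, H 1.000
→ CH
Empirical-formula mass = 13.02 g/mol
n = 26 / 13.02 = 2.00 ≈ 2
Molecular formula = (CH)×2 = C2H2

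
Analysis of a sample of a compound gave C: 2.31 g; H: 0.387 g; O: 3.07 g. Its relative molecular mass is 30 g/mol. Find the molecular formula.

CH2O

n(C) = 2.31/12.01 = 0.1923, n(H) = 0.387/1.008 = 0.3839, n(O) = 3.07/16.00 = 0.1919
Ratios (÷ 0.1919): C 1.002, H 2.001, O 1.000
≈ 1:2:1 → CH2O
Empirical-formula mass = 30.03 g/mol
n = 30 / 30.03 = 1.00 ≈ 1
Molecular formula = empirical formula = CH2O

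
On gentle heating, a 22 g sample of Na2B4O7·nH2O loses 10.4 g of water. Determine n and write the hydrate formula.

Mass of anhydrous Na2B4O7 = 22 − 10.4 = 11.6 g
mol H2O = 10.4 / 18.02 = 0.5771
Molar mass of Na2B4O7 = 201.22 g/mol → mol Na2B4O7 = 11.6 / 201.22 = 0.05765
n = 0.5771 / 0.05765 = 10.01 ≈ 10 → Na2B4O7·10H2O

Na2B4O7·10H2O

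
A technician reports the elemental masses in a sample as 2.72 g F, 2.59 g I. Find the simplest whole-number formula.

F7I

F: 2.72 g ÷ 19.00 g/mol = 0.1432 mol
I: 2.59 g ÷ 126.90 g/mol = 0.02041 mol
Divide by the smallest (0.02041 mol I): F 7.014, I 1.000
≈ 7:1 → F7I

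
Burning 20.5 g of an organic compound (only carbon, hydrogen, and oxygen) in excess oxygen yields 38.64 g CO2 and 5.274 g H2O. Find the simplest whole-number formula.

mol C = 38.64 / 44.01 = 0.8780; mass C = 0.8780 × 12.01 = 10.54 g
mol H = 2 × (5.274 / 18.02) = 0.5853; mass H = 0.5853 × 1.008 = 0.5900 g
mass O = 20.5 − (11.13) = 9.365 g → mol O = 0.5853
Ratios (÷ 0.5853): C 1.500, H 1.000, O 1.000
Multiply by 2: C 3.00, H 2.00, O 2.00 → C3H2O2

C3H2O2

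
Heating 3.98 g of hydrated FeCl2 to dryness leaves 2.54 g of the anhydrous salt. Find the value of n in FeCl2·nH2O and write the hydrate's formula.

FeCl2·4H2O

Mass of water lost = 3.98 − 2.54 = 1.44 g → 1.44 / 18.02 = 0.07991 mol H2O
Molar mass of FeCl2 = 126.75 g/mol → mol FeCl2 = 2.54 / 126.75 = 0.02004
n = 0.07991 / 0.02004 = 3.99 ≈ 4 → FeCl2·4H2O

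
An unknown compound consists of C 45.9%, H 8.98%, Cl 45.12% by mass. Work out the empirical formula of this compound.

Assume 100 g: 45.9 g C, 8.98 g H, 45.12 g Cl.
C: 45.9 g ÷ 12.01 g/mol = 3.822 mol
H: 8.98 g ÷ 1.008 g/mol = 8.909 mol
Cl: 45.12 g ÷ 35.45 g/mol = 1.273 mol
Smallest is Cl at 1.273 mol; normalising gives C 3.003, H 6.999, Cl 1.000
Ratio ≈ 3:7:1, so the empirical formula is C3H7Cl

C3H7Cl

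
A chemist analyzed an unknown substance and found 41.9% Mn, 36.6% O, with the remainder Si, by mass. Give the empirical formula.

MnO3Si

Assume 100 g: 41.9 g Mn, 36.6 g O, 21.5 g Si.
n(Mn) = 41.9/54.94 = 0.7627, n(O) = 36.6/16.00 = 2.288, n(Si) = 21.5/28.09 = 0.7654
Ratios (÷ 0.7627): Mn 1.000, O 2.999, Si 1.004
≈ 1:3:1 → MnO3Si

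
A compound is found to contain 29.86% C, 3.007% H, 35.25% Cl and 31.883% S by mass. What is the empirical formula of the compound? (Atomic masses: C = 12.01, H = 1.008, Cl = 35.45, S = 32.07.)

C5H6Cl2S2

Assume 100 g: 29.86 g C, 3.007 g H, 35.25 g Cl, 31.883 g S.
C: 29.86 g ÷ 12.01 g/mol = 2.486 mol
H: 3.007 g ÷ 1.008 g/mol = 2.983 mol
Cl: 35.25 g ÷ 35.45 g/mol = 0.9944 mol
S: 31.883 g ÷ 32.07 g/mol = 0.9942 mol
Divide by the smallest (0.9942 mol S): C 2.501, H 3.001, Cl 1.000, S 1.000
Multiply by 2: C 5.00, H 6.00, Cl 2.00, S 2.00 → C5H6Cl2S2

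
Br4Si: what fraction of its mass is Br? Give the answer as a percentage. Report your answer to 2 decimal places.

91.92%

Molar mass = 4(79.90) + 1(28.09) = 347.690 g/mol
Mass of Br per mole = 4 × 79.90 = 319.600 g
% Br = 319.600 / 347.690 × 100 = 91.92%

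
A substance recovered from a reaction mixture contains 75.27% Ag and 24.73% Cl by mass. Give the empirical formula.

AgCl

Assume 100 g: 75.27 g Ag, 24.73 g Cl.
n(Ag) = 75.27/107.87 = 0.6978, n(Cl) = 24.73/35.45 = 0.6976
Divide by the smallest (0.6976 mol Cl): Ag 1.000, Cl 1.000
Ratio ≈ 1:1, so the empirical formula is AgCl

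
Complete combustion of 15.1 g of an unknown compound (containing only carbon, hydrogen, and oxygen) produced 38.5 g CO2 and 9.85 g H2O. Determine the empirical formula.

mol C = 38.5 / 44.01 = 0.8748; mass C = 0.8748 × 12.01 = 10.51 g
mol H = 2 × (9.85 / 18.02) = 1.093; mass H = 1.093 × 1.008 = 1.102 g
mass O = 15.1 − (11.61) = 3.492 g → mol O = 0.2182
Smallest is O at 0.2182 mol; normalising gives C 4.009, H 5.010, O 1.000
Ratio ≈ 4:5:1, so the empirical formula is C4H5O

C4H5O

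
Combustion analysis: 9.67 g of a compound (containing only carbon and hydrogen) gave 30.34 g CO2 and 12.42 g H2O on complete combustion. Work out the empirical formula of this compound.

CH2

mol C = 30.34 / 44.01 = 0.6894; mass C = 0.6894 × 12.01 = 8.280 g
mol H = 2 × (12.42 / 18.02) = 1.378; mass H = 1.378 × 1.008 = 1.389 g
Smallest is C at 0.6894 mol; normalising gives C 1.000, H 2.000
≈ 1:2 → CH2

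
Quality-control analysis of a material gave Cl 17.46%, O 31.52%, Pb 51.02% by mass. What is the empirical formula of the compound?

Assume 100 g: 17.46 g Cl, 31.52 g O, 51.02 g Pb.
Cl: 17.46 g ÷ 35.45 g/mol = 0.4925 mol
O: 31.52 g ÷ 16.00 g/mol = 1.97 mol
Pb: 51.02 g ÷ 207.2 g/mol = 0.2462 mol
Ratios (÷ 0.2462): Cl 2.000, O 8.000, Pb 1.000
Ratio ≈ 2:8:1, so the empirical formula is Cl2O8Pb

Cl2O8Pb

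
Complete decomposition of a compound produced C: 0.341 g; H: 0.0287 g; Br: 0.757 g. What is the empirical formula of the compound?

C3H3Br

n(C) = 0.341/12.01 = 0.02839, n(H) = 0.0287/1.008 = 0.02847, n(Br) = 0.757/79.90 = 0.009474
Smallest is Br at 0.009474 mol; normalising gives C 2.997, H 3.005, Br 1.000
→ C3H3Br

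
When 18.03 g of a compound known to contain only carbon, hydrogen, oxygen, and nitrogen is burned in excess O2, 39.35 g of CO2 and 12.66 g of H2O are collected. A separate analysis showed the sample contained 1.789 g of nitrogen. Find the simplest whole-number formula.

mol C = 39.35 / 44.01 = 0.8941; mass C = 0.8941 × 12.01 = 10.74 g
mol H = 2 × (12.66 / 18.02) = 1.405; mass H = 1.405 × 1.008 = 1.416 g
mol N = 1.789 / 14.01 = 0.1277
mass O = 18.03 − (13.94) = 4.086 g → mol O = 0.2554
Smallest is N at 0.1277 mol; normalising gives C 7.002, H 11.004, N 1.000, O 2.000
≈ 7:11:1:2 → C7H11NO2

C7H11NO2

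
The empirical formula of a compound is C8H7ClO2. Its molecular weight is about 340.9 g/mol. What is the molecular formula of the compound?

Empirical-formula mass = 170.59 g/mol
n = 340.9 / 170.59 = 2.00 ≈ 2
Molecular formula = (C8H7ClO2)2 = C16H14Cl2O4

C16H14Cl2O4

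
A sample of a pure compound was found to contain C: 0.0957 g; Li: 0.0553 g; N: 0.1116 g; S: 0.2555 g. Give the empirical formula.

Moles — C: 0.0957 / 12.01 = 0.007968 mol; Li: 0.0553 / 6.94 = 0.007968 mol; N: 0.1116 / 14.01 = 0.007966 mol; S: 0.2555 / 32.07 = 0.007967 mol
Smallest is N at 0.007966 mol; normalising gives C 1.000, Li 1.000, N 1.000, S 1.000
≈ 1:1:1:1 → CLiNS

CLiNS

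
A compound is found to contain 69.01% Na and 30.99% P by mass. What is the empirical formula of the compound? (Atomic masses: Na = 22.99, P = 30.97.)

Assume 100 g: 69.01 g Na, 30.99 g P.
n(Na) = 69.01/22.99 = 3.002, n(P) = 30.99/30.97 = 1.001
Divide by the smallest (1.001 mol P): Na 3.000, P 1.000
≈ 3:1 → Na3P

Na3P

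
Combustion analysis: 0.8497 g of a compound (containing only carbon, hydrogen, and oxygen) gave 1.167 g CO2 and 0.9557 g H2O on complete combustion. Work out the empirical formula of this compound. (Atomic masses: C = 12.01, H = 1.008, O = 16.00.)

mol C = 1.167 / 44.01 = 0.02652; mass C = 0.02652 × 12.01 = 0.3185 g
mol H = 2 × (0.9557 / 18.02) = 0.1061; mass H = 0.1061 × 1.008 = 0.1069 g
mass O = 0.8497 − (0.4254) = 0.4243 g → mol O = 0.02652
Divide by the smallest (0.02652 mol C): C 1.000, H 4.000, O 1.000
≈ 1:4:1 → CH4O

CH4O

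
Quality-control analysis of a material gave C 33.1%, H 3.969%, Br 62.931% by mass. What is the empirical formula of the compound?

C7H10Br2

Assume 100 g: 33.1 g C, 3.969 g H, 62.931 g Br.
Moles — C: 33.1 / 12.01 = 2.756 mol; H: 3.969 / 1.008 = 3.938 mol; Br: 62.931 / 79.90 = 0.7876 mol
Divide by the smallest (0.7876 mol Br): C 3.499, H 4.999, Br 1.000
×2: C 7.00, H 10.00, Br 2.00 → C7H10Br2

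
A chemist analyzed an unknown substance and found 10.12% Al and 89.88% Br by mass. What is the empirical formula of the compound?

Assume 100 g: 10.12 g Al, 89.88 g Br.
Al: 10.12 g ÷ 26.98 g/mol = 0.3751 mol
Br: 89.88 g ÷ 79.90 g/mol = 1.125 mol
Smallest is Al at 0.3751 mol; normalising gives Al 1.000, Br 2.999
Ratio ≈ 1:3, so the empirical formula is AlBr3

AlBr3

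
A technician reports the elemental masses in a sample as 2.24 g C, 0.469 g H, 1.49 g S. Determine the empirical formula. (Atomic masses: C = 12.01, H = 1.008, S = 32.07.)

C4H10S

n(C) = 2.24/12.01 = 0.1865, n(H) = 0.469/1.008 = 0.4653, n(S) = 1.49/32.07 = 0.04646
Ratios (÷ 0.04646): C 4.014, H 10.014, S 1.000
→ C4H10S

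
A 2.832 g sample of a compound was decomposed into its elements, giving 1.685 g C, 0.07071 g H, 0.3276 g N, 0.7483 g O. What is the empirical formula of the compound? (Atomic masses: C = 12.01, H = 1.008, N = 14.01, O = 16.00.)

C: 1.685 g ÷ 12.01 g/mol = 0.1403 mol
H: 0.07071 g ÷ 1.008 g/mol = 0.07015 mol
N: 0.3276 g ÷ 14.01 g/mol = 0.02338 mol
O: 0.7483 g ÷ 16.00 g/mol = 0.04677 mol
Divide by the smallest (0.02338 mol N): C 6.000, H 3.000, N 1.000, O 2.000
Ratio ≈ 6:3:1:2, so the empirical formula is C6H3NO2

C6H3NO2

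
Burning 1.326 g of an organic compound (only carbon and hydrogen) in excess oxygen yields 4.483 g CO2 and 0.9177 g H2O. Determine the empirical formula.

CH

mol C = 4.483 / 44.01 = 0.1019; mass C = 0.1019 × 12.01 = 1.223 g
mol H = 2 × (0.9177 / 18.02) = 0.1019; mass H = 0.1019 × 1.008 = 0.1027 g
Divide by the smallest (0.1019 mol H): C 1.000, H 1.000
≈ 1:1 → CH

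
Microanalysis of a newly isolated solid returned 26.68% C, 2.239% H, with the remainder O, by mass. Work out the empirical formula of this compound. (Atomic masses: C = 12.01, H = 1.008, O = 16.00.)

CHO2

Assume 100 g: 26.68 g C, 2.239 g H, 71.081 g O.
n(C) = 26.68/12.01 = 2.221, n(H) = 2.239/1.008 = 2.221, n(O) = 71.081/16.00 = 4.443
Divide by the smallest (2.221 mol H): C 1.000, H 1.000, O 2.000
Ratio ≈ 1:1:2, so the empirical formula is CHO2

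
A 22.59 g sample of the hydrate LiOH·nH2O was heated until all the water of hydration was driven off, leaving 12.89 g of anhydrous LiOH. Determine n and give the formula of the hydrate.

Mass of water lost = 22.59 − 12.89 = 9.7 g → 9.7 / 18.02 = 0.5383 mol H2O
Molar mass of LiOH = 23.95 g/mol → mol LiOH = 12.89 / 23.95 = 0.5382
n = 0.5383 / 0.5382 = 1.00 ≈ 1 → LiOH·H2O

LiOH·H2O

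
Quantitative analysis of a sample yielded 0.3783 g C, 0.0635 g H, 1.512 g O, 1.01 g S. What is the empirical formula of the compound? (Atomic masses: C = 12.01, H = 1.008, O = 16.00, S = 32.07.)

n(C) = 0.3783/12.01 = 0.0315, n(H) = 0.0635/1.008 = 0.063, n(O) = 1.512/16.00 = 0.0945, n(S) = 1.01/32.07 = 0.03149
Divide by the smallest (0.03149 mol S): C 1.000, H 2.000, O 3.001, S 1.000
≈ 1:2:3:1 → CH2O3S

CH2O3S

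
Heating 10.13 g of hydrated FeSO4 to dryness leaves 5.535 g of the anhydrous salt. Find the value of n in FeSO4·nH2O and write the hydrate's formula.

FeSO4·7H2O

Mass of water lost = 10.13 − 5.535 = 4.595 g → 4.595 / 18.02 = 0.255 mol H2O
Molar mass of FeSO4 = 151.92 g/mol → mol FeSO4 = 5.535 / 151.92 = 0.03643
n = 0.255 / 0.03643 = 7.00 ≈ 7 → FeSO4·7H2O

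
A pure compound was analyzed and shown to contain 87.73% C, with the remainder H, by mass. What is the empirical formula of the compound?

Assume 100 g: 87.73 g C, 12.27 g H.
Moles — C: 87.73 / 12.01 = 7.305 mol; H: 12.27 / 1.008 = 12.17 mol
Smallest is C at 7.305 mol; normalising gives C 1.000, H 1.666
Scaling by 3: C 3.00, H 5.00 → C3H5

C3H5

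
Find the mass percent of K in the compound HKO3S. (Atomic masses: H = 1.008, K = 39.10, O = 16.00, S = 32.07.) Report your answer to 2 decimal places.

Molar mass = 1(1.008) + 1(39.10) + 3(16.00) + 1(32.07) = 120.178 g/mol
Mass of K per mole = 1 × 39.10 = 39.100 g
% K = 39.100 / 120.178 × 100 = 32.54%

32.54%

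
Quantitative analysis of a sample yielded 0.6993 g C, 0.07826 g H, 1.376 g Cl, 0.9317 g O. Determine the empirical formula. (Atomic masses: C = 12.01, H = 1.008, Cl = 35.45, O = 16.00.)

Moles — C: 0.6993 / 12.01 = 0.05823 mol; H: 0.07826 / 1.008 = 0.07764 mol; Cl: 1.376 / 35.45 = 0.03882 mol; O: 0.9317 / 16.00 = 0.05823 mol
Smallest is Cl at 0.03882 mol; normalising gives C 1.500, H 2.000, Cl 1.000, O 1.500
×2: C 3.00, H 4.00, Cl 2.00, O 3.00 → C3H4Cl2O3

C3H4Cl2O3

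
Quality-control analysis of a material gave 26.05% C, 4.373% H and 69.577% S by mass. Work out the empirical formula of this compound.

CH2S

Assume 100 g: 26.05 g C, 4.373 g H, 69.577 g S.
n(C) = 26.05/12.01 = 2.169, n(H) = 4.373/1.008 = 4.338, n(S) = 69.577/32.07 = 2.17
Smallest is C at 2.169 mol; normalising gives C 1.000, H 2.000, S 1.000
→ CH2S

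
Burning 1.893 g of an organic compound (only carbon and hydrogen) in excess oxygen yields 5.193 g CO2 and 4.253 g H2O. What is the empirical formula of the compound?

CH4

mol C = 5.193 / 44.01 = 0.1180; mass C = 0.1180 × 12.01 = 1.417 g
mol H = 2 × (4.253 / 18.02) = 0.4720; mass H = 0.4720 × 1.008 = 0.4758 g
Ratios (÷ 0.118): C 1.000, H 4.000
→ CH4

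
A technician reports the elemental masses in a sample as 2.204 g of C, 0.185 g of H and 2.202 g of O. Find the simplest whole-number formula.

C4H4O3

Moles — C: 2.204 / 12.01 = 0.1835 mol; H: 0.185 / 1.008 = 0.1835 mol; O: 2.202 / 16.00 = 0.1376 mol
Smallest is O at 0.1376 mol; normalising gives C 1.333, H 1.334, O 1.000
×3: C 4.00, H 4.00, O 3.00 → C4H4O3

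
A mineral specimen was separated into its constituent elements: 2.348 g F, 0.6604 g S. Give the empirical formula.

F: 2.348 g ÷ 19.00 g/mol = 0.1236 mol
S: 0.6604 g ÷ 32.07 g/mol = 0.02059 mol
Smallest is S at 0.02059 mol; normalising gives F 6.001, S 1.000
Ratio ≈ 6:1, so the empirical formula is F6S

F6S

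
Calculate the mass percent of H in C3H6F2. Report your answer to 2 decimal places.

7.55%

Molar mass = 3(12.01) + 6(1.008) + 2(19.00) = 80.078 g/mol
Mass of H per mole = 6 × 1.008 = 6.048 g
% H = 6.048 / 80.078 × 100 = 7.55%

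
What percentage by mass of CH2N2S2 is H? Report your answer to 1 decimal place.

1.9%

Molar mass = 1(12.01) + 2(1.008) + 2(14.01) + 2(32.07) = 106.186 g/mol
Mass of H per mole = 2 × 1.008 = 2.016 g
% H = 2.016 / 106.186 × 100 = 1.9%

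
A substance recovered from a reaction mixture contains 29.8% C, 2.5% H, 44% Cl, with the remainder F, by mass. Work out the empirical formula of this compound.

C2H2ClF

Assume 100 g: 29.8 g C, 2.5 g H, 44 g Cl, 23.7 g F.
Moles — C: 29.8 / 12.01 = 2.481 mol; H: 2.5 / 1.008 = 2.48 mol; Cl: 44 / 35.45 = 1.241 mol; F: 23.7 / 19.00 = 1.247 mol
Divide by the smallest (1.241 mol Cl): C 1.999, H 1.998, Cl 1.000, F 1.005
≈ 2:2:1:1 → C2H2ClF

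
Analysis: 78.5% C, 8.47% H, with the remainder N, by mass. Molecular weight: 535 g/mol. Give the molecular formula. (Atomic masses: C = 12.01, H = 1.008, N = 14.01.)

C35H45N5

Assume 100 g: 78.5 g C, 8.47 g H, 13.03 g N.
C: 78.5 g ÷ 12.01 g/mol = 6.536 mol
H: 8.47 g ÷ 1.008 g/mol = 8.403 mol
N: 13.03 g ÷ 14.01 g/mol = 0.93 mol
Divide by the smallest (0.93 mol N): C 7.028, H 9.035, N 1.000
≈ 7:9:1 → C7H9N
Empirical-formula mass = 107.15 g/mol
n = 535 / 107.15 = 4.99 ≈ 5
Molecular formula = (C7H9N)×5 = C35H45N5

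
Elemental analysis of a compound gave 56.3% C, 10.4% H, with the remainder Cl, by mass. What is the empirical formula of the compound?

C5H11Cl

Assume 100 g: 56.3 g C, 10.4 g H, 33.3 g Cl.
n(C) = 56.3/12.01 = 4.688, n(H) = 10.4/1.008 = 10.32, n(Cl) = 33.3/35.45 = 0.9394
Ratios (÷ 0.9394): C 4.990, H 10.984, Cl 1.000
≈ 5:11:1 → C5H11Cl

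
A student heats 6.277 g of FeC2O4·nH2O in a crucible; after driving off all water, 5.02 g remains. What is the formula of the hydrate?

FeC2O4·2H2O

Mass of water lost = 6.277 − 5.02 = 1.257 g → 1.257 / 18.02 = 0.06976 mol H2O
Molar mass of FeC2O4 = 143.87 g/mol → mol FeC2O4 = 5.02 / 143.87 = 0.03489
n = 0.06976 / 0.03489 = 2.00 ≈ 2 → FeC2O4·2H2O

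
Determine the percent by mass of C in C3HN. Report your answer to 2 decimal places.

Molar mass = 3(12.01) + 1(1.008) + 1(14.01) = 51.048 g/mol
Mass of C per mole = 3 × 12.01 = 36.030 g
% C = 36.030 / 51.048 × 100 = 70.58%

70.58%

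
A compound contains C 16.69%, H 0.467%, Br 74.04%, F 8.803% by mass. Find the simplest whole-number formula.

C3HBr2F

Assume 100 g: 16.69 g C, 0.467 g H, 74.04 g Br, 8.803 g F.
C: 16.69 g ÷ 12.01 g/mol = 1.39 mol
H: 0.467 g ÷ 1.008 g/mol = 0.4633 mol
Br: 74.04 g ÷ 79.90 g/mol = 0.9267 mol
F: 8.803 g ÷ 19.00 g/mol = 0.4633 mol
Divide by the smallest (0.4633 mol H): C 3.000, H 1.000, Br 2.000, F 1.000
Ratio ≈ 3:1:2:1, so the empirical formula is C3HBr2F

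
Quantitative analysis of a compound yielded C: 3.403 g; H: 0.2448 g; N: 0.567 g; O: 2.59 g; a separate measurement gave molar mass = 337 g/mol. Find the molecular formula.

C14H12N2O8

C: 3.403 g ÷ 12.01 g/mol = 0.2833 mol
H: 0.2448 g ÷ 1.008 g/mol = 0.2429 mol
N: 0.567 g ÷ 14.01 g/mol = 0.04047 mol
O: 2.59 g ÷ 16.00 g/mol = 0.1619 mol
Smallest is N at 0.04047 mol; normalising gives C 7.001, H 6.001, N 1.000, O 4.000
Ratio ≈ 7:6:1:4, so the empirical formula is C7H6NO4
Empirical-formula mass = 168.13 g/mol
n = 337 / 168.13 = 2.00 ≈ 2
Molecular formula = (C7H6NO4)×2 = C14H12N2O8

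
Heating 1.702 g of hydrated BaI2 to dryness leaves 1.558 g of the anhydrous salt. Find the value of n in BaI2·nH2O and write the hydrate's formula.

BaI2·2H2O

Mass of water lost = 1.702 − 1.558 = 0.144 g → 0.144 / 18.02 = 0.007991 mol H2O
Molar mass of BaI2 = 391.13 g/mol → mol BaI2 = 1.558 / 391.13 = 0.003983
n = 0.007991 / 0.003983 = 2.01 ≈ 2 → BaI2·2H2O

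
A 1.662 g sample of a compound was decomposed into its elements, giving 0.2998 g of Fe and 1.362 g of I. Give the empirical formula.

n(Fe) = 0.2998/55.85 = 0.005368, n(I) = 1.362/126.90 = 0.01073
Divide by the smallest (0.005368 mol Fe): Fe 1.000, I 1.999
Ratio ≈ 1:2, so the empirical formula is FeI2

FeI2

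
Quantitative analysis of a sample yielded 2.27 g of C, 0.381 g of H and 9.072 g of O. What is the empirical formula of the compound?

CH2O3

C: 2.27 g ÷ 12.01 g/mol = 0.189 mol
H: 0.381 g ÷ 1.008 g/mol = 0.378 mol
O: 9.072 g ÷ 16.00 g/mol = 0.567 mol
Ratios (÷ 0.189): C 1.000, H 2.000, O 3.000
→ CH2O3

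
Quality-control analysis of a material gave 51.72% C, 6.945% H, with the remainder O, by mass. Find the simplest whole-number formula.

C5H8O3

Assume 100 g: 51.72 g C, 6.945 g H, 41.335 g O.
n(C) = 51.72/12.01 = 4.306, n(H) = 6.945/1.008 = 6.89, n(O) = 41.335/16.00 = 2.583
Ratios (÷ 2.583): C 1.667, H 2.667, O 1.000
Scaling by 3: C 5.00, H 8.00, O 3.00 → C5H8O3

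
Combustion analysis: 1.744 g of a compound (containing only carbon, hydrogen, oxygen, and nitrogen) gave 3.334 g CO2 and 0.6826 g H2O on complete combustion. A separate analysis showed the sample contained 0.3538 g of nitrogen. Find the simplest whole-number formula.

C3H3NO

mol C = 3.334 / 44.01 = 0.07576; mass C = 0.07576 × 12.01 = 0.9098 g
mol H = 2 × (0.6826 / 18.02) = 0.07576; mass H = 0.07576 × 1.008 = 0.07637 g
mol N = 0.3538 / 14.01 = 0.02525
mass O = 1.744 − (1.340) = 0.4040 g → mol O = 0.02525
Ratios (÷ 0.02525): C 3.000, H 3.000, N 1.000, O 1.000
≈ 3:3:1:1 → C3H3NO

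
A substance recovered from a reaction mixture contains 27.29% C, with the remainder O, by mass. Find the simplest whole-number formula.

CO2

Assume 100 g: 27.29 g C, 72.71 g O.
C: 27.29 g ÷ 12.01 g/mol = 2.272 mol
O: 72.71 g ÷ 16.00 g/mol = 4.544 mol
Ratios (÷ 2.272): C 1.000, O 2.000
→ CO2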